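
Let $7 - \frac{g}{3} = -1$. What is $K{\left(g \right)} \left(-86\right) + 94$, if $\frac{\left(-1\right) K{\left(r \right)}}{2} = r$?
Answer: $4222$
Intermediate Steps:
$g = 24$ ($g = 21 - -3 = 21 + 3 = 24$)
$K{\left(r \right)} = - 2 r$
$K{\left(g \right)} \left(-86\right) + 94 = \left(-2\right) 24 \left(-86\right) + 94 = \left(-48\right) \left(-86\right) + 94 = 4128 + 94 = 4222$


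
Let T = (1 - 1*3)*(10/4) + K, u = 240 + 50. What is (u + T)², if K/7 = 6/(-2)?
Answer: 69696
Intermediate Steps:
K = -21 (K = 7*(6/(-2)) = 7*(6*(-½)) = 7*(-3) = -21)
u = 290
T = -26 (T = (1 - 1*3)*(10/4) - 21 = (1 - 3)*(10*(¼)) - 21 = -2*5/2 - 21 = -5 - 21 = -26)
(u + T)² = (290 - 26)² = 264² = 69696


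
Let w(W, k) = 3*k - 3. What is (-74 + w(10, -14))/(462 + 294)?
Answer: -17/108 ≈ -0.15741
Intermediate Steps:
w(W, k) = -3 + 3*k
(-74 + w(10, -14))/(462 + 294) = (-74 + (-3 + 3*(-14)))/(462 + 294) = (-74 + (-3 - 42))/756 = (-74 - 45)/756 = (1/756)*(-119) = -17/108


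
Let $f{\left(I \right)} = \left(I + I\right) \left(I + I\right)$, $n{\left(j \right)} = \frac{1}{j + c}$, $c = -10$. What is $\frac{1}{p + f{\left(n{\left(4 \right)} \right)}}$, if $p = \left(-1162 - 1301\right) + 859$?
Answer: $- \frac{9}{14435} \approx -0.00062348$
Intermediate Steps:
$n{\left(j \right)} = \frac{1}{-10 + j}$ ($n{\left(j \right)} = \frac{1}{j - 10} = \frac{1}{-10 + j}$)
$f{\left(I \right)} = 4 I^{2}$ ($f{\left(I \right)} = 2 I 2 I = 4 I^{2}$)
$p = -1604$ ($p = -2463 + 859 = -1604$)
$\frac{1}{p + f{\left(n{\left(4 \right)} \right)}} = \frac{1}{-1604 + 4 \left(\frac{1}{-10 + 4}\right)^{2}} = \frac{1}{-1604 + 4 \left(\frac{1}{-6}\right)^{2}} = \frac{1}{-1604 + 4 \left(- \frac{1}{6}\right)^{2}} = \frac{1}{-1604 + 4 \cdot \frac{1}{36}} = \frac{1}{-1604 + \frac{1}{9}} = \frac{1}{- \frac{14435}{9}} = - \frac{9}{14435}$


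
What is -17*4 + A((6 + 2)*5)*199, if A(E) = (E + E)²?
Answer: 1273532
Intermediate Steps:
A(E) = 4*E² (A(E) = (2*E)² = 4*E²)
-17*4 + A((6 + 2)*5)*199 = -17*4 + (4*((6 + 2)*5)²)*199 = -68 + (4*(8*5)²)*199 = -68 + (4*40²)*199 = -68 + (4*1600)*199 = -68 + 6400*199 = -68 + 1273600 = 1273532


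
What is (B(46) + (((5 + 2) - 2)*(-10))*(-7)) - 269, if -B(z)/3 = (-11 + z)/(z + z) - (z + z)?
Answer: 32739/92 ≈ 355.86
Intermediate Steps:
B(z) = 6*z - 3*(-11 + z)/(2*z) (B(z) = -3*((-11 + z)/(z + z) - (z + z)) = -3*((-11 + z)/((2*z)) - 2*z) = -3*((-11 + z)*(1/(2*z)) - 2*z) = -3*((-11 + z)/(2*z) - 2*z) = -3*(-2*z + (-11 + z)/(2*z)) = 6*z - 3*(-11 + z)/(2*z))
(B(46) + (((5 + 2) - 2)*(-10))*(-7)) - 269 = ((-3/2 + 6*46 + (33/2)/46) + (((5 + 2) - 2)*(-10))*(-7)) - 269 = ((-3/2 + 276 + (33/2)*(1/46)) + ((7 - 2)*(-10))*(-7)) - 269 = ((-3/2 + 276 + 33/92) + (5*(-10))*(-7)) - 269 = (25287/92 - 50*(-7)) - 269 = (25287/92 + 350) - 269 = 57487/92 - 269 = 32739/92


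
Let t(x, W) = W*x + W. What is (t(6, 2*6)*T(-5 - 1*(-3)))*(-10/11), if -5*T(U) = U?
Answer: -336/11 ≈ -30.545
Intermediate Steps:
t(x, W) = W + W*x
T(U) = -U/5
(t(6, 2*6)*T(-5 - 1*(-3)))*(-10/11) = (((2*6)*(1 + 6))*(-(-5 - 1*(-3))/5))*(-10/11) = ((12*7)*(-(-5 + 3)/5))*(-10*1/11) = (84*(-1/5*(-2)))*(-10/11) = (84*(2/5))*(-10/11) = (168/5)*(-10/11) = -336/11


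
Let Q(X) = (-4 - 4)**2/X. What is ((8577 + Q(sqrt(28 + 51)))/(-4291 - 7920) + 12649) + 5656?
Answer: 223513778/12211 - 64*sqrt(79)/964669 ≈ 18304.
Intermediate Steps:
Q(X) = 64/X (Q(X) = (-8)**2/X = 64/X)
((8577 + Q(sqrt(28 + 51)))/(-4291 - 7920) + 12649) + 5656 = ((8577 + 64/(sqrt(28 + 51)))/(-4291 - 7920) + 12649) + 5656 = ((8577 + 64/(sqrt(79)))/(-12211) + 12649) + 5656 = ((8577 + 64*(sqrt(79)/79))*(-1/12211) + 12649) + 5656 = ((8577 + 64*sqrt(79)/79)*(-1/12211) + 12649) + 5656 = ((-8577/12211 - 64*sqrt(79)/964669) + 12649) + 5656 = (154448362/12211 - 64*sqrt(79)/964669) + 5656 = 223513778/12211 - 64*sqrt(79)/964669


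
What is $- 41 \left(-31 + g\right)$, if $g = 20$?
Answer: $451$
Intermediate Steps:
$- 41 \left(-31 + g\right) = - 41 \left(-31 + 20\right) = \left(-41\right) \left(-11\right) = 451$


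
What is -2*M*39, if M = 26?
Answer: -2028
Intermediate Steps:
-2*M*39 = -2*26*39 = -52*39 = -2028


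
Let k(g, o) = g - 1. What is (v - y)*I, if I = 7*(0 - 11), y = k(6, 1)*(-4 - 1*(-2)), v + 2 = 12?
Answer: -1540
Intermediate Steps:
v = 10 (v = -2 + 12 = 10)
k(g, o) = -1 + g
y = -10 (y = (-1 + 6)*(-4 - 1*(-2)) = 5*(-4 + 2) = 5*(-2) = -10)
I = -77 (I = 7*(-11) = -77)
(v - y)*I = (10 - 1*(-10))*(-77) = (10 + 10)*(-77) = 20*(-77) = -1540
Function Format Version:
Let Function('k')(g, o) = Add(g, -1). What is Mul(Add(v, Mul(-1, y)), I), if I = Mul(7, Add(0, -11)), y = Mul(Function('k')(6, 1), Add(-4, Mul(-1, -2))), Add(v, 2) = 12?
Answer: -1540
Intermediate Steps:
v = 10 (v = Add(-2, 12) = 10)
Function('k')(g, o) = Add(-1, g)
y = -10 (y = Mul(Add(-1, 6), Add(-4, Mul(-1, -2))) = Mul(5, Add(-4, 2)) = Mul(5, -2) = -10)
I = -77 (I = Mul(7, -11) = -77)
Mul(Add(v, Mul(-1, y)), I) = Mul(Add(10, Mul(-1, -10)), -77) = Mul(Add(10, 10), -77) = Mul(20, -77) = -1540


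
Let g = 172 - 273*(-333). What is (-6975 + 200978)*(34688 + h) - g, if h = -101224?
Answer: -12908274689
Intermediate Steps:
g = 91081 (g = 172 + 90909 = 91081)
(-6975 + 200978)*(34688 + h) - g = (-6975 + 200978)*(34688 - 101224) - 1*91081 = 194003*(-66536) - 91081 = -12908183608 - 91081 = -12908274689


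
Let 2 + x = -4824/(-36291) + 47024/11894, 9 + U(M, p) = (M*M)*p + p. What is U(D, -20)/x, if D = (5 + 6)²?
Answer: -21067808617291/150105722 ≈ -1.4035e+5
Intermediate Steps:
D = 121 (D = 11² = 121)
U(M, p) = -9 + p + p*M² (U(M, p) = -9 + ((M*M)*p + p) = -9 + (M²*p + p) = -9 + (p*M² + p) = -9 + (p + p*M²) = -9 + p + p*M²)
x = 150105722/71940859 (x = -2 + (-4824/(-36291) + 47024/11894) = -2 + (-4824*(-1/36291) + 47024*(1/11894)) = -2 + (1608/12097 + 23512/5947) = -2 + 293987440/71940859 = 150105722/71940859 ≈ 2.0865)
U(D, -20)/x = (-9 - 20 - 20*121²)/(150105722/71940859) = (-9 - 20 - 20*14641)*(71940859/150105722) = (-9 - 20 - 292820)*(71940859/150105722) = -292849*71940859/150105722 = -21067808617291/150105722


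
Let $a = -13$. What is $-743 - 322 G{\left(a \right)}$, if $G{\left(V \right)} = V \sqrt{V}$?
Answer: $-743 + 4186 i \sqrt{13} \approx -743.0 + 15093.0 i$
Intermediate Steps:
$G{\left(V \right)} = V^{\frac{3}{2}}$
$-743 - 322 G{\left(a \right)} = -743 - 322 \left(-13\right)^{\frac{3}{2}} = -743 - 322 \left(- 13 i \sqrt{13}\right) = -743 + 4186 i \sqrt{13}$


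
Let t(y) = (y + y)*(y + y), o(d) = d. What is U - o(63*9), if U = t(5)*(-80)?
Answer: -8567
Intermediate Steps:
t(y) = 4*y**2 (t(y) = (2*y)*(2*y) = 4*y**2)
U = -8000 (U = (4*5**2)*(-80) = (4*25)*(-80) = 100*(-80) = -8000)
U - o(63*9) = -8000 - 63*9 = -8000 - 1*567 = -8000 - 567 = -8567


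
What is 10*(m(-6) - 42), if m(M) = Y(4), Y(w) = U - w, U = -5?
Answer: -510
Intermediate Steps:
Y(w) = -5 - w
m(M) = -9 (m(M) = -5 - 1*4 = -5 - 4 = -9)
10*(m(-6) - 42) = 10*(-9 - 42) = 10*(-51) = -510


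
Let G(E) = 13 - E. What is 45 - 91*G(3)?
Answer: -865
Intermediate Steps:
45 - 91*G(3) = 45 - 91*(13 - 1*3) = 45 - 91*(13 - 3) = 45 - 91*10 = 45 - 910 = -865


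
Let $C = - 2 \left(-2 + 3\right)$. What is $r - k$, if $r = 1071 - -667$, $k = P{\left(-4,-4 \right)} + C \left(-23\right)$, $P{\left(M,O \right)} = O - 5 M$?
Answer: $1676$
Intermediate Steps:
$C = -2$ ($C = \left(-2\right) 1 = -2$)
$k = 62$ ($k = \left(-4 - -20\right) - -46 = \left(-4 + 20\right) + 46 = 16 + 46 = 62$)
$r = 1738$ ($r = 1071 + 667 = 1738$)
$r - k = 1738 - 62 = 1676$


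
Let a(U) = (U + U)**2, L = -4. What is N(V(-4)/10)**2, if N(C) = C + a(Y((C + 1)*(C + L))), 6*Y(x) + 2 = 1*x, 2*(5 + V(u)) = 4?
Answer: 619462321/100000000 ≈ 6.1946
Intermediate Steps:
V(u) = -3 (V(u) = -5 + (1/2)*4 = -5 + 2 = -3)
Y(x) = -1/3 + x/6 (Y(x) = -1/3 + (1*x)/6 = -1/3 + x/6)
a(U) = 4*U**2 (a(U) = (2*U)**2 = 4*U**2)
N(C) = C + 4*(-1/3 + (1 + C)*(-4 + C)/6)**2 (N(C) = C + 4*(-1/3 + ((C + 1)*(C - 4))/6)**2 = C + 4*(-1/3 + ((1 + C)*(-4 + C))/6)**2 = C + 4*(-1/3 + (1 + C)*(-4 + C)/6)**2)
N(V(-4)/10)**2 = (-3/10 + (-6 + (-3/10)**2 - (-9)/10)**2/9)**2 = (-3*1/10 + (-6 + (-3*1/10)**2 - (-9)/10)**2/9)**2 = (-3/10 + (-6 + (-3/10)**2 - 3*(-3/10))**2/9)**2 = (-3/10 + (-6 + 9/100 + 9/10)**2/9)**2 = (-3/10 + (-501/100)**2/9)**2 = (-3/10 + (1/9)*(251001/10000))**2 = (-3/10 + 27889/10000)**2 = (24889/10000)**2 = 619462321/100000000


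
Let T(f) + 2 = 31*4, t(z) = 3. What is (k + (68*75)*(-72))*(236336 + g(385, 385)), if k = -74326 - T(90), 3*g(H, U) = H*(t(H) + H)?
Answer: -126368447808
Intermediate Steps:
T(f) = 122 (T(f) = -2 + 31*4 = -2 + 124 = 122)
g(H, U) = H*(3 + H)/3 (g(H, U) = (H*(3 + H))/3 = H*(3 + H)/3)
k = -74448 (k = -74326 - 1*122 = -74326 - 122 = -74448)
(k + (68*75)*(-72))*(236336 + g(385, 385)) = (-74448 + (68*75)*(-72))*(236336 + (1/3)*385*(3 + 385)) = (-74448 + 5100*(-72))*(236336 + (1/3)*385*388) = (-74448 - 367200)*(236336 + 149380/3) = -441648*858388/3 = -126368447808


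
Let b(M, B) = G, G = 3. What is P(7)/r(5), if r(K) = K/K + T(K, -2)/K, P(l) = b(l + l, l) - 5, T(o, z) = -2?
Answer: -10/3 ≈ -3.3333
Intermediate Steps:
b(M, B) = 3
P(l) = -2 (P(l) = 3 - 5 = -2)
r(K) = 1 - 2/K (r(K) = K/K - 2/K = 1 - 2/K)
P(7)/r(5) = -2*5/(-2 + 5) = -2/((1/5)*3) = -2/3/5 = -2*5/3 = -10/3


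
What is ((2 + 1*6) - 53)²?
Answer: 2025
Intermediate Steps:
((2 + 1*6) - 53)² = ((2 + 6) - 53)² = (8 - 53)² = (-45)² = 2025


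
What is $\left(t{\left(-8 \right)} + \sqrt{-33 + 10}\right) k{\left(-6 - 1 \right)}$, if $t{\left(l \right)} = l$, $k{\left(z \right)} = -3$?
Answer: $24 - 3 i \sqrt{23} \approx 24.0 - 14.387 i$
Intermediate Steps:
$\left(t{\left(-8 \right)} + \sqrt{-33 + 10}\right) k{\left(-6 - 1 \right)} = \left(-8 + \sqrt{-33 + 10}\right) \left(-3\right) = \left(-8 + \sqrt{-23}\right) \left(-3\right) = \left(-8 + i \sqrt{23}\right) \left(-3\right) = 24 - 3 i \sqrt{23}$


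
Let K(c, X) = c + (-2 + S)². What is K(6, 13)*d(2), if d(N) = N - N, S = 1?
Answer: 0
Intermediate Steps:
K(c, X) = 1 + c (K(c, X) = c + (-2 + 1)² = c + (-1)² = c + 1 = 1 + c)
d(N) = 0
K(6, 13)*d(2) = (1 + 6)*0 = 7*0 = 0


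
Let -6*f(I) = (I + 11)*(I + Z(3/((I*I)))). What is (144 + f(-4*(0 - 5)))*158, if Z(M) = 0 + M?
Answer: 7703053/1200 ≈ 6419.2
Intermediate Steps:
Z(M) = M
f(I) = -(11 + I)*(I + 3/I²)/6 (f(I) = -(I + 11)*(I + 3/((I*I)))/6 = -(11 + I)*(I + 3/(I²))/6 = -(11 + I)*(I + 3/I²)/6)
(144 + f(-4*(0 - 5)))*158 = (144 + (-33 - (-12)*(0 - 5) + (-4*(0 - 5))³*(-11 - (-4)*(0 - 5)))/(6*(-4*(0 - 5))²))*158 = (144 + (-33 - (-12)*(-5) + (-4*(-5))³*(-11 - (-4)*(-5)))/(6*(-4*(-5))²))*158 = (144 + (⅙)*(-33 - 3*20 + 20³*(-11 - 1*20))/20²)*158 = (144 + (⅙)*(1/400)*(-33 - 60 + 8000*(-11 - 20)))*158 = (144 + (⅙)*(1/400)*(-33 - 60 + 8000*(-31)))*158 = (144 + (⅙)*(1/400)*(-33 - 60 - 248000))*158 = (144 + (⅙)*(1/400)*(-248093))*158 = (144 - 248093/2400)*158 = (97507/2400)*158 = 7703053/1200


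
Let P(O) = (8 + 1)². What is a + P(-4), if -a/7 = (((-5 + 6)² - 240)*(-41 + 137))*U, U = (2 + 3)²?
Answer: 4015281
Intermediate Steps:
P(O) = 81 (P(O) = 9² = 81)
U = 25 (U = 5² = 25)
a = 4015200 (a = -7*((-5 + 6)² - 240)*(-41 + 137)*25 = -7*(1² - 240)*96*25 = -7*(1 - 240)*96*25 = -7*(-239*96)*25 = -(-160608)*25 = -7*(-573600) = 4015200)
a + P(-4) = 4015200 + 81 = 4015281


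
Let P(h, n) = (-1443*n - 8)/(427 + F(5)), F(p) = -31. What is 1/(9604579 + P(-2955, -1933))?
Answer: 396/3806202595 ≈ 1.0404e-7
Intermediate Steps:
P(h, n) = -2/99 - 481*n/132 (P(h, n) = (-1443*n - 8)/(427 - 31) = (-8 - 1443*n)/396 = (-8 - 1443*n)*(1/396) = -2/99 - 481*n/132)
1/(9604579 + P(-2955, -1933)) = 1/(9604579 + (-2/99 - 481/132*(-1933))) = 1/(9604579 + (-2/99 + 929773/132)) = 1/(9604579 + 2789311/396) = 1/(3806202595/396) = 396/3806202595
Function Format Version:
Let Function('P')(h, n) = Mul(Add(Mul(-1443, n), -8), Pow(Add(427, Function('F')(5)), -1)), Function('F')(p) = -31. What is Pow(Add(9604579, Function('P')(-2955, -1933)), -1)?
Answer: Rational(396, 3806202595) ≈ 1.0404e-7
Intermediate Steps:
Function('P')(h, n) = Add(Rational(-2, 99), Mul(Rational(-481, 132), n)) (Function('P')(h, n) = Mul(Add(Mul(-1443, n), -8), Pow(Add(427, -31), -1)) = Mul(Add(-8, Mul(-1443, n)), Pow(396, -1)) = Mul(Add(-8, Mul(-1443, n)), Rational(1, 396)) = Add(Rational(-2, 99), Mul(Rational(-481, 132), n)))
Pow(Add(9604579, Function('P')(-2955, -1933)), -1) = Pow(Add(9604579, Add(Rational(-2, 99), Mul(Rational(-481, 132), -1933))), -1) = Pow(Add(9604579, Add(Rational(-2, 99), Rational(929773, 132))), -1) = Pow(Add(9604579, Rational(2789311, 396)), -1) = Pow(Rational(3806202595, 396), -1) = Rational(396, 3806202595)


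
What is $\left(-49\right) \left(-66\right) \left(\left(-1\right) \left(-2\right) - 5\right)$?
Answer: $-9702$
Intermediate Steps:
$\left(-49\right) \left(-66\right) \left(\left(-1\right) \left(-2\right) - 5\right) = 3234 \left(2 - 5\right) = 3234 \left(-3\right) = -9702$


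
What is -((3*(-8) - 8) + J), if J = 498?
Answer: -466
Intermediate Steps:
-((3*(-8) - 8) + J) = -((3*(-8) - 8) + 498) = -((-24 - 8) + 498) = -(-32 + 498) = -1*466 = -466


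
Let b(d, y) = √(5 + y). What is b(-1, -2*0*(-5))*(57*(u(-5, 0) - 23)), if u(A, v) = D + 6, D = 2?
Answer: -855*√5 ≈ -1911.8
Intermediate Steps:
u(A, v) = 8 (u(A, v) = 2 + 6 = 8)
b(-1, -2*0*(-5))*(57*(u(-5, 0) - 23)) = √(5 - 2*0*(-5))*(57*(8 - 23)) = √(5 + 0*(-5))*(57*(-15)) = √(5 + 0)*(-855) = √5*(-855) = -855*√5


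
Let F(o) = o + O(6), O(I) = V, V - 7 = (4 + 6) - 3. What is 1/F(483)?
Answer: 1/497 ≈ 0.0020121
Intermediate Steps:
V = 14 (V = 7 + ((4 + 6) - 3) = 7 + (10 - 3) = 7 + 7 = 14)
O(I) = 14
F(o) = 14 + o (F(o) = o + 14 = 14 + o)
1/F(483) = 1/(14 + 483) = 1/497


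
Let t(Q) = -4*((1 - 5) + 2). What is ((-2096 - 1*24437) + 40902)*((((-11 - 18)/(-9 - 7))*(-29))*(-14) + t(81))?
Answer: 85509919/8 ≈ 1.0689e+7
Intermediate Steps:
t(Q) = 8 (t(Q) = -4*(-4 + 2) = -4*(-2) = 8)
((-2096 - 1*24437) + 40902)*((((-11 - 18)/(-9 - 7))*(-29))*(-14) + t(81)) = ((-2096 - 1*24437) + 40902)*((((-11 - 18)/(-9 - 7))*(-29))*(-14) + 8) = ((-2096 - 24437) + 40902)*((-29/(-16)*(-29))*(-14) + 8) = (-26533 + 40902)*((-29*(-1/16)*(-29))*(-14) + 8) = 14369*(((29/16)*(-29))*(-14) + 8) = 14369*(-841/16*(-14) + 8) = 14369*(5887/8 + 8) = 14369*(5951/8) = 85509919/8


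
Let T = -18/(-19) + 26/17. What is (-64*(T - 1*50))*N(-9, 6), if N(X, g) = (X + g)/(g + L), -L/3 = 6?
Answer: 245600/323 ≈ 760.37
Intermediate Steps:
L = -18 (L = -3*6 = -18)
T = 800/323 (T = -18*(-1/19) + 26*(1/17) = 18/19 + 26/17 = 800/323 ≈ 2.4768)
N(X, g) = (X + g)/(-18 + g) (N(X, g) = (X + g)/(g - 18) = (X + g)/(-18 + g))
(-64*(T - 1*50))*N(-9, 6) = (-64*(800/323 - 1*50))*((-9 + 6)/(-18 + 6)) = (-64*(800/323 - 50))*(-3/(-12)) = (-64*(-15350/323))*(-1/12*(-3)) = (982400/323)*(¼) = 245600/323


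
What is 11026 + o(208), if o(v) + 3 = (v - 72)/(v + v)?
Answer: 573213/52 ≈ 11023.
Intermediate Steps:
o(v) = -3 + (-72 + v)/(2*v) (o(v) = -3 + (v - 72)/(v + v) = -3 + (-72 + v)/((2*v)) = -3 + (-72 + v)*(1/(2*v)) = -3 + (-72 + v)/(2*v))
11026 + o(208) = 11026 + (-5/2 - 36/208) = 11026 + (-5/2 - 36*1/208) = 11026 + (-5/2 - 9/52) = 11026 - 139/52 = 573213/52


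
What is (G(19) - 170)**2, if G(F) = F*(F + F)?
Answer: 304704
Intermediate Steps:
G(F) = 2*F**2 (G(F) = F*(2*F) = 2*F**2)
(G(19) - 170)**2 = (2*19**2 - 170)**2 = (2*361 - 170)**2 = (722 - 170)**2 = 552**2 = 304704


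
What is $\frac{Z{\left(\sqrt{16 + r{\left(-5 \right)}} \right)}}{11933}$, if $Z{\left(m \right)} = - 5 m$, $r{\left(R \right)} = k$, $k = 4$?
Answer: $- \frac{10 \sqrt{5}}{11933} \approx -0.0018739$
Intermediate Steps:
$r{\left(R \right)} = 4$
$\frac{Z{\left(\sqrt{16 + r{\left(-5 \right)}} \right)}}{11933} = \frac{\left(-5\right) \sqrt{16 + 4}}{11933} = - 5 \sqrt{20} \cdot \frac{1}{11933} = - 5 \cdot 2 \sqrt{5} \cdot \frac{1}{11933} = - 10 \sqrt{5} \cdot \frac{1}{11933} = - \frac{10 \sqrt{5}}{11933}$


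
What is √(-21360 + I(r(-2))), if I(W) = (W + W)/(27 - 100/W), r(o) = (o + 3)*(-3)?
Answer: I*√699778218/181 ≈ 146.15*I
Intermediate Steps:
r(o) = -9 - 3*o (r(o) = (3 + o)*(-3) = -9 - 3*o)
I(W) = 2*W/(27 - 100/W) (I(W) = (2*W)/(27 - 100/W) = 2*W/(27 - 100/W))
√(-21360 + I(r(-2))) = √(-21360 + 2*(-9 - 3*(-2))²/(-100 + 27*(-9 - 3*(-2)))) = √(-21360 + 2*(-9 + 6)²/(-100 + 27*(-9 + 6))) = √(-21360 + 2*(-3)²/(-100 + 27*(-3))) = √(-21360 + 2*9/(-100 - 81)) = √(-21360 + 2*9/(-181)) = √(-21360 + 2*9*(-1/181)) = √(-21360 - 18/181) = √(-3866178/181) = I*√699778218/181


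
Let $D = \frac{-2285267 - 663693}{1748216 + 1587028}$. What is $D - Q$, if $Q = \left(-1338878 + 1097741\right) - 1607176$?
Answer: $\frac{1541142973603}{833811} \approx 1.8483 \cdot 10^{6}$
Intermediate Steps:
$D = - \frac{737240}{833811}$ ($D = - \frac{2948960}{3335244} = \left(-2948960\right) \frac{1}{3335244} = - \frac{737240}{833811} \approx -0.88418$)
$Q = -1848313$ ($Q = -241137 - 1607176 = -1848313$)
$D - Q = - \frac{737240}{833811} - -1848313 = - \frac{737240}{833811} + 1848313 = \frac{1541142973603}{833811}$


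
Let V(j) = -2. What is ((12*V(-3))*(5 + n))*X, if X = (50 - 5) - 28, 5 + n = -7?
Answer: 2856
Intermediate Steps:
n = -12 (n = -5 - 7 = -12)
X = 17 (X = 45 - 28 = 17)
((12*V(-3))*(5 + n))*X = ((12*(-2))*(5 - 12))*17 = -24*(-7)*17 = 168*17 = 2856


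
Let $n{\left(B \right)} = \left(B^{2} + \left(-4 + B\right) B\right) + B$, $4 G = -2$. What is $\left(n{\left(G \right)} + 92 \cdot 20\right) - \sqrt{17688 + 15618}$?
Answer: $1842 - \sqrt{33306} \approx 1659.5$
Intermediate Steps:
$G = - \frac{1}{2}$ ($G = \frac{1}{4} \left(-2\right) = - \frac{1}{2} \approx -0.5$)
$n{\left(B \right)} = B + B^{2} + B \left(-4 + B\right)$ ($n{\left(B \right)} = \left(B^{2} + B \left(-4 + B\right)\right) + B = B + B^{2} + B \left(-4 + B\right)$)
$\left(n{\left(G \right)} + 92 \cdot 20\right) - \sqrt{17688 + 15618} = \left(- \frac{-3 + 2 \left(- \frac{1}{2}\right)}{2} + 92 \cdot 20\right) - \sqrt{17688 + 15618} = \left(- \frac{-3 - 1}{2} + 1840\right) - \sqrt{33306} = \left(\left(- \frac{1}{2}\right) \left(-4\right) + 1840\right) - \sqrt{33306} = \left(2 + 1840\right) - \sqrt{33306} = 1842 - \sqrt{33306}$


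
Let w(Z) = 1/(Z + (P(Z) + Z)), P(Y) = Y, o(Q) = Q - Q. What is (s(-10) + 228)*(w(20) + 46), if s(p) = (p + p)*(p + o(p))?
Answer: 295427/15 ≈ 19695.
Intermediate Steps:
o(Q) = 0
s(p) = 2*p² (s(p) = (p + p)*(p + 0) = (2*p)*p = 2*p²)
w(Z) = 1/(3*Z) (w(Z) = 1/(Z + (Z + Z)) = 1/(Z + 2*Z) = 1/(3*Z))
(s(-10) + 228)*(w(20) + 46) = (2*(-10)² + 228)*((⅓)/20 + 46) = (2*100 + 228)*((⅓)*(1/20) + 46) = (200 + 228)*(1/60 + 46) = 428*(2761/60) = 295427/15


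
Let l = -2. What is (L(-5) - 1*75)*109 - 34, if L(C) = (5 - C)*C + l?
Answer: -13877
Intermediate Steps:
L(C) = -2 + C*(5 - C) (L(C) = (5 - C)*C - 2 = C*(5 - C) - 2 = -2 + C*(5 - C))
(L(-5) - 1*75)*109 - 34 = ((-2 - 1*(-5)**2 + 5*(-5)) - 1*75)*109 - 34 = ((-2 - 1*25 - 25) - 75)*109 - 34 = ((-2 - 25 - 25) - 75)*109 - 34 = (-52 - 75)*109 - 34 = -127*109 - 34 = -13843 - 34 = -13877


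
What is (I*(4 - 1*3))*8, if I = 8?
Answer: 64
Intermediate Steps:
(I*(4 - 1*3))*8 = (8*(4 - 1*3))*8 = (8*(4 - 3))*8 = (8*1)*8 = 8*8 = 64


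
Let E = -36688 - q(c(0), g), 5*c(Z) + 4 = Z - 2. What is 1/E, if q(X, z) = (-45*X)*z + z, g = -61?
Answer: -1/33333 ≈ -3.0000e-5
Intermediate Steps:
c(Z) = -6/5 + Z/5 (c(Z) = -⅘ + (Z - 2)/5 = -⅘ + (-2 + Z)/5 = -⅘ + (-⅖ + Z/5) = -6/5 + Z/5)
q(X, z) = z - 45*X*z (q(X, z) = -45*X*z + z = z - 45*X*z)
E = -33333 (E = -36688 - (-61)*(1 - 45*(-6/5 + (⅕)*0)) = -36688 - (-61)*(1 - 45*(-6/5 + 0)) = -36688 - (-61)*(1 - 45*(-6/5)) = -36688 - (-61)*(1 + 54) = -36688 - (-61)*55 = -36688 - 1*(-3355) = -36688 + 3355 = -33333)
1/E = 1/(-33333) = -1/33333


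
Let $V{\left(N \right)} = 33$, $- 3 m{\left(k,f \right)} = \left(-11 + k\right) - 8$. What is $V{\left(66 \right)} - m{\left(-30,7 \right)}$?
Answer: $\frac{50}{3} \approx 16.667$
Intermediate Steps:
$m{\left(k,f \right)} = \frac{19}{3} - \frac{k}{3}$ ($m{\left(k,f \right)} = - \frac{\left(-11 + k\right) - 8}{3} = - \frac{-19 + k}{3} = \frac{19}{3} - \frac{k}{3}$)
$V{\left(66 \right)} - m{\left(-30,7 \right)} = 33 - \left(\frac{19}{3} - -10\right) = 33 - \left(\frac{19}{3} + 10\right) = 33 - \frac{49}{3} = \frac{50}{3}$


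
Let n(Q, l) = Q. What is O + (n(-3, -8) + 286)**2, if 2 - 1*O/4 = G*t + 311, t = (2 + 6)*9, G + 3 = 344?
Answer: -19355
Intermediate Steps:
G = 341 (G = -3 + 344 = 341)
t = 72 (t = 8*9 = 72)
O = -99444 (O = 8 - 4*(341*72 + 311) = 8 - 4*(24552 + 311) = 8 - 4*24863 = 8 - 99452 = -99444)
O + (n(-3, -8) + 286)**2 = -99444 + (-3 + 286)**2 = -99444 + 283**2 = -99444 + 80089 = -19355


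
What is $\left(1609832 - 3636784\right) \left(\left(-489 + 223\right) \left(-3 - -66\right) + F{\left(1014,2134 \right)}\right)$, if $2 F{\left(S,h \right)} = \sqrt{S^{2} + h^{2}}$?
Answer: $33967661616 - 2026952 \sqrt{1395538} \approx 3.1573 \cdot 10^{10}$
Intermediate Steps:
$F{\left(S,h \right)} = \frac{\sqrt{S^{2} + h^{2}}}{2}$
$\left(1609832 - 3636784\right) \left(\left(-489 + 223\right) \left(-3 - -66\right) + F{\left(1014,2134 \right)}\right) = \left(1609832 - 3636784\right) \left(\left(-489 + 223\right) \left(-3 - -66\right) + \frac{\sqrt{1014^{2} + 2134^{2}}}{2}\right) = - 2026952 \left(- 266 \left(-3 + 66\right) + \frac{\sqrt{1028196 + 4553956}}{2}\right) = - 2026952 \left(\left(-266\right) 63 + \frac{\sqrt{5582152}}{2}\right) = - 2026952 \left(-16758 + \frac{2 \sqrt{1395538}}{2}\right) = - 2026952 \left(-16758 + \sqrt{1395538}\right) = 33967661616 - 2026952 \sqrt{1395538}$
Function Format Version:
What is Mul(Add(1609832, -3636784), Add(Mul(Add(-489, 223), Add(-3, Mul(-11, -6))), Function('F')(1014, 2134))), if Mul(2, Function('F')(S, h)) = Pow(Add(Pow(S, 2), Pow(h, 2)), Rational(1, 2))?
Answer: Add(33967661616, Mul(-2026952, Pow(1395538, Rational(1, 2)))) ≈ 3.1573e+10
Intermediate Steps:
Function('F')(S, h) = Mul(Rational(1, 2), Pow(Add(Pow(S, 2), Pow(h, 2)), Rational(1, 2)))
Mul(Add(1609832, -3636784), Add(Mul(Add(-489, 223), Add(-3, Mul(-11, -6))), Function('F')(1014, 2134))) = Mul(Add(1609832, -3636784), Add(Mul(Add(-489, 223), Add(-3, Mul(-11, -6))), Mul(Rational(1, 2), Pow(Add(Pow(1014, 2), Pow(2134, 2)), Rational(1, 2))))) = Mul(-2026952, Add(Mul(-266, Add(-3, 66)), Mul(Rational(1, 2), Pow(Add(1028196, 4553956), Rational(1, 2))))) = Mul(-2026952, Add(Mul(-266, 63), Mul(Rational(1, 2), Pow(5582152, Rational(1, 2))))) = Mul(-2026952, Add(-16758, Mul(Rational(1, 2), Mul(2, Pow(1395538, Rational(1, 2)))))) = Mul(-2026952, Add(-16758, Pow(1395538, Rational(1, 2)))) = Add(33967661616, Mul(-2026952, Pow(1395538, Rational(1, 2))))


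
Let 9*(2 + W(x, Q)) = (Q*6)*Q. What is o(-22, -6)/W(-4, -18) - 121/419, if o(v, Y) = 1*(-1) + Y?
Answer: -28827/89666 ≈ -0.32149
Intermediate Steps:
W(x, Q) = -2 + 2*Q**2/3 (W(x, Q) = -2 + ((Q*6)*Q)/9 = -2 + ((6*Q)*Q)/9 = -2 + (6*Q**2)/9 = -2 + 2*Q**2/3)
o(v, Y) = -1 + Y
o(-22, -6)/W(-4, -18) - 121/419 = (-1 - 6)/(-2 + (2/3)*(-18)**2) - 121/419 = -7/(-2 + (2/3)*324) - 121*1/419 = -7/(-2 + 216) - 121/419 = -7/214 - 121/419 = -28827/89666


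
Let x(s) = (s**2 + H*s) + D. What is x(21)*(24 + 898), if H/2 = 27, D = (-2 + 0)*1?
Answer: 1450306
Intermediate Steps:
D = -2 (D = -2*1 = -2)
H = 54 (H = 2*27 = 54)
x(s) = -2 + s**2 + 54*s (x(s) = (s**2 + 54*s) - 2 = -2 + s**2 + 54*s)
x(21)*(24 + 898) = (-2 + 21**2 + 54*21)*(24 + 898) = (-2 + 441 + 1134)*922 = 1573*922 = 1450306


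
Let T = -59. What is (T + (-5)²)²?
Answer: 1156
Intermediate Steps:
(T + (-5)²)² = (-59 + (-5)²)² = (-59 + 25)² = (-34)² = 1156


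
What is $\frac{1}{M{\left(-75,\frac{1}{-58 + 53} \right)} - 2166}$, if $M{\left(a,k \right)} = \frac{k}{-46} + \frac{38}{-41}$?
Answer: $- \frac{9430}{20434079} \approx -0.00046148$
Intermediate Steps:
$M{\left(a,k \right)} = - \frac{38}{41} - \frac{k}{46}$ ($M{\left(a,k \right)} = k \left(- \frac{1}{46}\right) + 38 \left(- \frac{1}{41}\right) = - \frac{k}{46} - \frac{38}{41} = - \frac{38}{41} - \frac{k}{46}$)
$\frac{1}{M{\left(-75,\frac{1}{-58 + 53} \right)} - 2166} = \frac{1}{\left(- \frac{38}{41} - \frac{1}{46 \left(-58 + 53\right)}\right) - 2166} = \frac{1}{\left(- \frac{38}{41} - \frac{1}{46 \left(-5\right)}\right) - 2166} = \frac{1}{\left(- \frac{38}{41} - - \frac{1}{230}\right) - 2166} = \frac{1}{\left(- \frac{38}{41} + \frac{1}{230}\right) - 2166} = \frac{1}{- \frac{8699}{9430} - 2166} = \frac{1}{- \frac{20434079}{9430}} = - \frac{9430}{20434079}$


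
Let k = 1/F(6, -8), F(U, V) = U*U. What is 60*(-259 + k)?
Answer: -46615/3 ≈ -15538.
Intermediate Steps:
F(U, V) = U**2
k = 1/36 (k = 1/(6**2) = 1/36 ≈ 0.027778)
60*(-259 + k) = 60*(-259 + 1/36) = 60*(-9323/36) = -46615/3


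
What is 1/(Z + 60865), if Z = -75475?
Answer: -1/14610 ≈ -6.8446e-5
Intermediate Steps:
1/(Z + 60865) = 1/(-75475 + 60865) = 1/(-14610) = -1/14610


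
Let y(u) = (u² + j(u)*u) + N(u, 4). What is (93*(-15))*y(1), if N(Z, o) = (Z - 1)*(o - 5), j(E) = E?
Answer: -2790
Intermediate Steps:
N(Z, o) = (-1 + Z)*(-5 + o)
y(u) = 1 - u + 2*u² (y(u) = (u² + u*u) + (5 - 1*4 - 5*u + u*4) = (u² + u²) + (5 - 4 - 5*u + 4*u) = 2*u² + (1 - u) = 1 - u + 2*u²)
(93*(-15))*y(1) = (93*(-15))*(1 - 1*1 + 2*1²) = -1395*(1 - 1 + 2*1) = -1395*(1 - 1 + 2) = -1395*2 = -2790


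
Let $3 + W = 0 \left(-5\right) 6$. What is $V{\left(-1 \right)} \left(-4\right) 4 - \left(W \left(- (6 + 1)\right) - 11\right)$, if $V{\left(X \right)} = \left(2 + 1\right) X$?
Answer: $38$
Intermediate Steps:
$W = -3$ ($W = -3 + 0 \left(-5\right) 6 = -3 + 0 \cdot 6 = -3 + 0 = -3$)
$V{\left(X \right)} = 3 X$
$V{\left(-1 \right)} \left(-4\right) 4 - \left(W \left(- (6 + 1)\right) - 11\right) = 3 \left(-1\right) \left(-4\right) 4 - \left(- 3 \left(- (6 + 1)\right) - 11\right) = \left(-3\right) \left(-4\right) 4 - \left(- 3 \left(\left(-1\right) 7\right) - 11\right) = 12 \cdot 4 - \left(\left(-3\right) \left(-7\right) - 11\right) = 48 - \left(21 - 11\right) = 48 - 10 = 38$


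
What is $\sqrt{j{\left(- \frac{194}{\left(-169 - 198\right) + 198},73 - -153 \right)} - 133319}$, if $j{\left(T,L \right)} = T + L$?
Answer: $\frac{i \sqrt{22492523}}{13} \approx 364.82 i$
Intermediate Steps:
$j{\left(T,L \right)} = L + T$
$\sqrt{j{\left(- \frac{194}{\left(-169 - 198\right) + 198},73 - -153 \right)} - 133319} = \sqrt{\left(\left(73 - -153\right) - \frac{194}{\left(-169 - 198\right) + 198}\right) - 133319} = \sqrt{\left(\left(73 + 153\right) - \frac{194}{-367 + 198}\right) - 133319} = \sqrt{\left(226 - \frac{194}{-169}\right) - 133319} = \sqrt{\left(226 - - \frac{194}{169}\right) - 133319} = \sqrt{\left(226 + \frac{194}{169}\right) - 133319} = \sqrt{\frac{38388}{169} - 133319} = \sqrt{- \frac{22492523}{169}} = \frac{i \sqrt{22492523}}{13}$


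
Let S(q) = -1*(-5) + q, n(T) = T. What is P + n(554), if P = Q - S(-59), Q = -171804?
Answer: -171196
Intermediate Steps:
S(q) = 5 + q
P = -171750 (P = -171804 - (5 - 59) = -171804 - 1*(-54) = -171804 + 54 = -171750)
P + n(554) = -171750 + 554 = -171196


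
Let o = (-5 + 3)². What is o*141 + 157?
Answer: 721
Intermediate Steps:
o = 4 (o = (-2)² = 4)
o*141 + 157 = 4*141 + 157 = 564 + 157 = 721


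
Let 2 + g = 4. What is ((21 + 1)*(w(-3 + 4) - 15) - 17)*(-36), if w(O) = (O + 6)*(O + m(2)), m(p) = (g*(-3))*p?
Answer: 73476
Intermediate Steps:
g = 2 (g = -2 + 4 = 2)
m(p) = -6*p (m(p) = (2*(-3))*p = -6*p)
w(O) = (-12 + O)*(6 + O) (w(O) = (O + 6)*(O - 6*2) = (6 + O)*(O - 12) = (6 + O)*(-12 + O) = (-12 + O)*(6 + O))
((21 + 1)*(w(-3 + 4) - 15) - 17)*(-36) = ((21 + 1)*((-72 + (-3 + 4)² - 6*(-3 + 4)) - 15) - 17)*(-36) = (22*((-72 + 1² - 6*1) - 15) - 17)*(-36) = (22*((-72 + 1 - 6) - 15) - 17)*(-36) = (22*(-77 - 15) - 17)*(-36) = (22*(-92) - 17)*(-36) = (-2024 - 17)*(-36) = -2041*(-36) = 73476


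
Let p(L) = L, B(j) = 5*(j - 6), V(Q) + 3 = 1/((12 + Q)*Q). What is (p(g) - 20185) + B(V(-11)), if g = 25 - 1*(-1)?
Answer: -222249/11 ≈ -20204.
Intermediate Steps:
V(Q) = -3 + 1/(Q*(12 + Q)) (V(Q) = -3 + 1/((12 + Q)*Q) = -3 + 1/(Q*(12 + Q)))
B(j) = -30 + 5*j (B(j) = 5*(-6 + j) = -30 + 5*j)
g = 26 (g = 25 + 1 = 26)
(p(g) - 20185) + B(V(-11)) = (26 - 20185) + (-30 + 5*((1 - 36*(-11) - 3*(-11)²)/((-11)*(12 - 11)))) = -20159 + (-30 + 5*(-1/11*(1 + 396 - 3*121)/1)) = -20159 + (-30 + 5*(-1/11*1*(1 + 396 - 363))) = -20159 + (-30 + 5*(-1/11*1*34)) = -20159 + (-30 + 5*(-34/11)) = -20159 + (-30 - 170/11) = -20159 - 500/11 = -222249/11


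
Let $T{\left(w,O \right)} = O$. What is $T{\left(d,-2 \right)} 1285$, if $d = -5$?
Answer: $-2570$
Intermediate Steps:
$T{\left(d,-2 \right)} 1285 = \left(-2\right) 1285 = -2570$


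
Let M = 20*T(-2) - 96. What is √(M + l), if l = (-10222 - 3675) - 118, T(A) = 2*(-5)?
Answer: I*√14311 ≈ 119.63*I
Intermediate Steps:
T(A) = -10
l = -14015 (l = -13897 - 118 = -14015)
M = -296 (M = 20*(-10) - 96 = -200 - 96 = -296)
√(M + l) = √(-296 - 14015) = √(-14311) = I*√14311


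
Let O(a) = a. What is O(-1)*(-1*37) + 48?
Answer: 85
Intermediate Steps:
O(-1)*(-1*37) + 48 = -(-1)*37 + 48 = -1*(-37) + 48 = 37 + 48 = 85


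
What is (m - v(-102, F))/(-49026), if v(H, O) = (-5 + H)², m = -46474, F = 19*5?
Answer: 57923/49026 ≈ 1.1815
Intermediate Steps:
F = 95
(m - v(-102, F))/(-49026) = (-46474 - (-5 - 102)²)/(-49026) = (-46474 - 1*(-107)²)*(-1/49026) = (-46474 - 1*11449)*(-1/49026) = (-46474 - 11449)*(-1/49026) = -57923*(-1/49026) = 57923/49026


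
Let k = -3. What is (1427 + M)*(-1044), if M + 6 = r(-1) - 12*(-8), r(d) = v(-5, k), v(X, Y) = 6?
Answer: -1590012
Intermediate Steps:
r(d) = 6
M = 96 (M = -6 + (6 - 12*(-8)) = -6 + (6 + 96) = -6 + 102 = 96)
(1427 + M)*(-1044) = (1427 + 96)*(-1044) = 1523*(-1044) = -1590012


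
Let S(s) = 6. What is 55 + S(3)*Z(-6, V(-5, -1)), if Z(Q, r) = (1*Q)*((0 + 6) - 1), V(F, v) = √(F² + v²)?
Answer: -125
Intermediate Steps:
Z(Q, r) = 5*Q (Z(Q, r) = Q*(6 - 1) = Q*5 = 5*Q)
55 + S(3)*Z(-6, V(-5, -1)) = 55 + 6*(5*(-6)) = 55 + 6*(-30) = 55 - 180 = -125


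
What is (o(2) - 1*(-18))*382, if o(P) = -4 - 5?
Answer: 3438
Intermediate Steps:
o(P) = -9
(o(2) - 1*(-18))*382 = (-9 - 1*(-18))*382 = (-9 + 18)*382 = 9*382 = 3438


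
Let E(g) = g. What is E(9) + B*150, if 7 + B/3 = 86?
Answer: 35559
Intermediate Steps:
B = 237 (B = -21 + 3*86 = -21 + 258 = 237)
E(9) + B*150 = 9 + 237*150 = 9 + 35550 = 35559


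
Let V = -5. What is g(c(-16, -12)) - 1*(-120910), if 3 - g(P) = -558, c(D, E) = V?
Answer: 121471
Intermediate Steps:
c(D, E) = -5
g(P) = 561 (g(P) = 3 - 1*(-558) = 3 + 558 = 561)
g(c(-16, -12)) - 1*(-120910) = 561 - 1*(-120910) = 561 + 120910 = 121471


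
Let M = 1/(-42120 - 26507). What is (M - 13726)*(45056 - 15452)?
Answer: -27886204305612/68627 ≈ -4.0634e+8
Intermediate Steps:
M = -1/68627 (M = 1/(-68627) = -1/68627 ≈ -1.4572e-5)
(M - 13726)*(45056 - 15452) = (-1/68627 - 13726)*(45056 - 15452) = -941974203/68627*29604 = -27886204305612/68627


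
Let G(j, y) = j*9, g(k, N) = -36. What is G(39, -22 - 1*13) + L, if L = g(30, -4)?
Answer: 315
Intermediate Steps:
L = -36
G(j, y) = 9*j
G(39, -22 - 1*13) + L = 9*39 - 36 = 351 - 36 = 315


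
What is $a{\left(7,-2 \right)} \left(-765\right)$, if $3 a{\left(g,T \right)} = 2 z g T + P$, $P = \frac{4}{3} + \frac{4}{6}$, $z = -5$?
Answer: $-36210$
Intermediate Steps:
$P = 2$ ($P = 4 \cdot \frac{1}{3} + 4 \cdot \frac{1}{6} = \frac{4}{3} + \frac{2}{3} = 2$)
$a{\left(g,T \right)} = \frac{2}{3} - \frac{10 T g}{3}$ ($a{\left(g,T \right)} = \frac{2 \left(-5\right) g T + 2}{3} = \frac{- 10 g T + 2}{3} = \frac{- 10 T g + 2}{3} = \frac{2 - 10 T g}{3} = \frac{2}{3} - \frac{10 T g}{3}$)
$a{\left(7,-2 \right)} \left(-765\right) = \left(\frac{2}{3} - \left(- \frac{20}{3}\right) 7\right) \left(-765\right) = \left(\frac{2}{3} + \frac{140}{3}\right) \left(-765\right) = \frac{142}{3} \left(-765\right) = -36210$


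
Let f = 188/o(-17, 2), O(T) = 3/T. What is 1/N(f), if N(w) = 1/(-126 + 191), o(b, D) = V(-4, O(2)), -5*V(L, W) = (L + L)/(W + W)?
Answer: 65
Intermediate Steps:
V(L, W) = -L/(5*W) (V(L, W) = -(L + L)/(5*(W + W)) = -2*L/(5*(2*W)) = -2*L*1/(2*W)/5 = -L/(5*W))
o(b, D) = 8/15 (o(b, D) = -⅕*(-4)/3/2 = -⅕*(-4)*⅔ = 8/15)
f = 705/2 (f = 188/(8/15) = 188*(15/8) = 705/2 ≈ 352.50)
N(w) = 1/65
1/N(f) = 1/(1/65) = 65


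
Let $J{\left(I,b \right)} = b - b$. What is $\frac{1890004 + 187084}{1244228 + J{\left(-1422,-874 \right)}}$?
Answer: $\frac{519272}{311057} \approx 1.6694$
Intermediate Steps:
$J{\left(I,b \right)} = 0$
$\frac{1890004 + 187084}{1244228 + J{\left(-1422,-874 \right)}} = \frac{1890004 + 187084}{1244228 + 0} = \frac{2077088}{1244228} = 2077088 \cdot \frac{1}{1244228} = \frac{519272}{311057}$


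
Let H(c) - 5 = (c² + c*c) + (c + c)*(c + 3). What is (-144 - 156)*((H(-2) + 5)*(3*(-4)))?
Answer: 50400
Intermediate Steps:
H(c) = 5 + 2*c² + 2*c*(3 + c) (H(c) = 5 + ((c² + c*c) + (c + c)*(c + 3)) = 5 + ((c² + c²) + (2*c)*(3 + c)) = 5 + (2*c² + 2*c*(3 + c)) = 5 + 2*c² + 2*c*(3 + c))
(-144 - 156)*((H(-2) + 5)*(3*(-4))) = (-144 - 156)*(((5 + 4*(-2)² + 6*(-2)) + 5)*(3*(-4))) = -300*((5 + 4*4 - 12) + 5)*(-12) = -300*((5 + 16 - 12) + 5)*(-12) = -300*(9 + 5)*(-12) = -4200*(-12) = -300*(-168) = 50400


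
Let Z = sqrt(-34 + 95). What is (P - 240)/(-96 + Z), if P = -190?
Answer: 8256/1831 + 86*sqrt(61)/1831 ≈ 4.8758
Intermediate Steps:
Z = sqrt(61) ≈ 7.8102
(P - 240)/(-96 + Z) = (-190 - 240)/(-96 + sqrt(61)) = -430/(-96 + sqrt(61))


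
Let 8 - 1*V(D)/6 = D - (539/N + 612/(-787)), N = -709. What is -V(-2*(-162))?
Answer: 1063084374/557983 ≈ 1905.2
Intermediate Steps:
V(D) = 21634578/557983 - 6*D (V(D) = 48 - 6*(D - (539/(-709) + 612/(-787))) = 48 - 6*(D - (539*(-1/709) + 612*(-1/787))) = 48 - 6*(D - (-539/709 - 612/787)) = 48 - 6*(D - 1*(-858101/557983)) = 48 - 6*(D + 858101/557983) = 48 - 6*(858101/557983 + D) = 48 + (-5148606/557983 - 6*D) = 21634578/557983 - 6*D)
-V(-2*(-162)) = -(21634578/557983 - (-12)*(-162)) = -(21634578/557983 - 6*324) = -(21634578/557983 - 1944) = -1*(-1063084374/557983) = 1063084374/557983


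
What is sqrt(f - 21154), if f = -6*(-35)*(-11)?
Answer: 2*I*sqrt(5866) ≈ 153.18*I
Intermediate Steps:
f = -2310 (f = 210*(-11) = -2310)
sqrt(f - 21154) = sqrt(-2310 - 21154) = sqrt(-23464) = 2*I*sqrt(5866)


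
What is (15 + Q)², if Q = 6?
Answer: 441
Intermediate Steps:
(15 + Q)² = (15 + 6)² = 21² = 441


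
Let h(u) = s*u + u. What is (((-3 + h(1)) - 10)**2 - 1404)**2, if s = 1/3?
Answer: 130210921/81 ≈ 1.6075e+6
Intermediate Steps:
s = 1/3 ≈ 0.33333
h(u) = 4*u/3 (h(u) = u/3 + u = 4*u/3)
(((-3 + h(1)) - 10)**2 - 1404)**2 = (((-3 + (4/3)*1) - 10)**2 - 1404)**2 = (((-3 + 4/3) - 10)**2 - 1404)**2 = ((-5/3 - 10)**2 - 1404)**2 = ((-35/3)**2 - 1404)**2 = (1225/9 - 1404)**2 = (-11411/9)**2 = 130210921/81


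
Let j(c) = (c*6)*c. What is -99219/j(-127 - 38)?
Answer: -33073/54450 ≈ -0.60740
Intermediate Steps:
j(c) = 6*c² (j(c) = (6*c)*c = 6*c²)
-99219/j(-127 - 38) = -99219*1/(6*(-127 - 38)²) = -99219/(6*(-165)²) = -99219/(6*27225) = -99219/163350 = -99219*1/163350 = -33073/54450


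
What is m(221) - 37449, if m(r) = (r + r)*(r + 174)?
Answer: 137141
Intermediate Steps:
m(r) = 2*r*(174 + r) (m(r) = (2*r)*(174 + r) = 2*r*(174 + r))
m(221) - 37449 = 2*221*(174 + 221) - 37449 = 2*221*395 - 37449 = 174590 - 37449 = 137141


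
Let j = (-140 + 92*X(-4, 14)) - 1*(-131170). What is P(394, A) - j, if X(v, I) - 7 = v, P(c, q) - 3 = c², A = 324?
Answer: 23933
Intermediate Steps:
P(c, q) = 3 + c²
X(v, I) = 7 + v
j = 131306 (j = (-140 + 92*(7 - 4)) - 1*(-131170) = (-140 + 92*3) + 131170 = (-140 + 276) + 131170 = 136 + 131170 = 131306)
P(394, A) - j = (3 + 394²) - 1*131306 = (3 + 155236) - 131306 = 155239 - 131306 = 23933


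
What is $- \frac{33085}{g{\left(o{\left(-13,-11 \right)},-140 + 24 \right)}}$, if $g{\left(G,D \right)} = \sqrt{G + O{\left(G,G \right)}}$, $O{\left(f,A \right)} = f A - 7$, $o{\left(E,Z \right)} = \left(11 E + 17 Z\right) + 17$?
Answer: $- \frac{33085 \sqrt{97649}}{97649} \approx -105.88$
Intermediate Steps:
$o{\left(E,Z \right)} = 17 + 11 E + 17 Z$
$O{\left(f,A \right)} = -7 + A f$ ($O{\left(f,A \right)} = A f - 7 = -7 + A f$)
$g{\left(G,D \right)} = \sqrt{-7 + G + G^{2}}$ ($g{\left(G,D \right)} = \sqrt{G + \left(-7 + G G\right)} = \sqrt{G + \left(-7 + G^{2}\right)} = \sqrt{-7 + G + G^{2}}$)
$- \frac{33085}{g{\left(o{\left(-13,-11 \right)},-140 + 24 \right)}} = - \frac{33085}{\sqrt{-7 + \left(17 + 11 \left(-13\right) + 17 \left(-11\right)\right) + \left(17 + 11 \left(-13\right) + 17 \left(-11\right)\right)^{2}}} = - \frac{33085}{\sqrt{-7 - 313 + \left(17 - 143 - 187\right)^{2}}} = - \frac{33085}{\sqrt{-7 - 313 + \left(-313\right)^{2}}} = - \frac{33085}{\sqrt{-7 - 313 + 97969}} = - \frac{33085}{\sqrt{97649}} = - 33085 \frac{\sqrt{97649}}{97649} = - \frac{33085 \sqrt{97649}}{97649}$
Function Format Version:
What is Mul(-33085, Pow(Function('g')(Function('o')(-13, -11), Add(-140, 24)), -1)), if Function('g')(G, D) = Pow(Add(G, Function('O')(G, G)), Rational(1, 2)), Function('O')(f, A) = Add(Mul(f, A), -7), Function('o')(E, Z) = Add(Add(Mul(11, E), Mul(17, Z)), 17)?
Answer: Mul(Rational(-33085, 97649), Pow(97649, Rational(1, 2))) ≈ -105.88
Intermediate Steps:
Function('o')(E, Z) = Add(17, Mul(11, E), Mul(17, Z))
Function('O')(f, A) = Add(-7, Mul(A, f)) (Function('O')(f, A) = Add(Mul(A, f), -7) = Add(-7, Mul(A, f)))
Function('g')(G, D) = Pow(Add(-7, G, Pow(G, 2)), Rational(1, 2)) (Function('g')(G, D) = Pow(Add(G, Add(-7, Mul(G, G))), Rational(1, 2)) = Pow(Add(G, Add(-7, Pow(G, 2))), Rational(1, 2)) = Pow(Add(-7, G, Pow(G, 2)), Rational(1, 2)))
Mul(-33085, Pow(Function('g')(Function('o')(-13, -11), Add(-140, 24)), -1)) = Mul(-33085, Pow(Pow(Add(-7, Add(17, Mul(11, -13), Mul(17, -11)), Pow(Add(17, Mul(11, -13), Mul(17, -11)), 2)), Rational(1, 2)), -1)) = Mul(-33085, Pow(Pow(Add(-7, Add(17, -143, -187), Pow(Add(17, -143, -187), 2)), Rational(1, 2)), -1)) = Mul(-33085, Pow(Pow(Add(-7, -313, Pow(-313, 2)), Rational(1, 2)), -1)) = Mul(-33085, Pow(Pow(Add(-7, -313, 97969), Rational(1, 2)), -1)) = Mul(-33085, Pow(Pow(97649, Rational(1, 2)), -1)) = Mul(-33085, Mul(Rational(1, 97649), Pow(97649, Rational(1, 2)))) = Mul(Rational(-33085, 97649), Pow(97649, Rational(1, 2)))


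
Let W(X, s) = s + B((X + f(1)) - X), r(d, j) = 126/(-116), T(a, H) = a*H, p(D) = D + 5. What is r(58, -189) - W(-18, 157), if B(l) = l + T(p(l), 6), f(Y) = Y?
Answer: -11315/58 ≈ -195.09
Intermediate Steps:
p(D) = 5 + D
T(a, H) = H*a
B(l) = 30 + 7*l (B(l) = l + 6*(5 + l) = l + (30 + 6*l) = 30 + 7*l)
r(d, j) = -63/58 (r(d, j) = 126*(-1/116) = -63/58)
W(X, s) = 37 + s (W(X, s) = s + (30 + 7*((X + 1) - X)) = s + (30 + 7*((1 + X) - X)) = s + (30 + 7*1) = s + (30 + 7) = s + 37 = 37 + s)
r(58, -189) - W(-18, 157) = -63/58 - (37 + 157) = -63/58 - 1*194 = -63/58 - 194 = -11315/58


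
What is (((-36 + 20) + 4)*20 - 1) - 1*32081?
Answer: -32322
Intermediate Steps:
(((-36 + 20) + 4)*20 - 1) - 1*32081 = ((-16 + 4)*20 - 1) - 32081 = (-12*20 - 1) - 32081 = (-240 - 1) - 32081 = -241 - 32081 = -32322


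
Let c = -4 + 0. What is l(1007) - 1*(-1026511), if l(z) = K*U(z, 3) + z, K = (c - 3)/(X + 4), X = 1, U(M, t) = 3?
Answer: 5137569/5 ≈ 1.0275e+6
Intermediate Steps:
c = -4
K = -7/5 (K = (-4 - 3)/(1 + 4) = -7/5 ≈ -1.4000)
l(z) = -21/5 + z (l(z) = -7/5*3 + z = -21/5 + z)
l(1007) - 1*(-1026511) = (-21/5 + 1007) - 1*(-1026511) = 5014/5 + 1026511 = 5137569/5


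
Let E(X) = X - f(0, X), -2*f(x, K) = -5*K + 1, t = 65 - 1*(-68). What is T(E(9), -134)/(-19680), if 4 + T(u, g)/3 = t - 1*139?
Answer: 1/656 ≈ 0.0015244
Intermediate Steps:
t = 133 (t = 65 + 68 = 133)
f(x, K) = -½ + 5*K/2 (f(x, K) = -(-5*K + 1)/2 = -(1 - 5*K)/2 = -½ + 5*K/2)
E(X) = ½ - 3*X/2 (E(X) = X - (-½ + 5*X/2) = X + (½ - 5*X/2) = ½ - 3*X/2)
T(u, g) = -30 (T(u, g) = -12 + 3*(133 - 1*139) = -12 + 3*(133 - 139) = -12 + 3*(-6) = -12 - 18 = -30)
T(E(9), -134)/(-19680) = -30/(-19680) = -30*(-1/19680) = 1/656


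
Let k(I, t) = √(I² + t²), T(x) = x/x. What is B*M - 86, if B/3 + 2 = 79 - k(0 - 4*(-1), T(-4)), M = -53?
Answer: -12329 + 159*√17 ≈ -11673.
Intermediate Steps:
T(x) = 1
B = 231 - 3*√17 (B = -6 + 3*(79 - √((0 - 4*(-1))² + 1²)) = -6 + 3*(79 - √((0 + 4)² + 1)) = -6 + 3*(79 - √(4² + 1)) = -6 + 3*(79 - √(16 + 1)) = -6 + 3*(79 - √17) = -6 + (237 - 3*√17) = 231 - 3*√17 ≈ 218.63)
B*M - 86 = (231 - 3*√17)*(-53) - 86 = (-12243 + 159*√17) - 86 = -12329 + 159*√17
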